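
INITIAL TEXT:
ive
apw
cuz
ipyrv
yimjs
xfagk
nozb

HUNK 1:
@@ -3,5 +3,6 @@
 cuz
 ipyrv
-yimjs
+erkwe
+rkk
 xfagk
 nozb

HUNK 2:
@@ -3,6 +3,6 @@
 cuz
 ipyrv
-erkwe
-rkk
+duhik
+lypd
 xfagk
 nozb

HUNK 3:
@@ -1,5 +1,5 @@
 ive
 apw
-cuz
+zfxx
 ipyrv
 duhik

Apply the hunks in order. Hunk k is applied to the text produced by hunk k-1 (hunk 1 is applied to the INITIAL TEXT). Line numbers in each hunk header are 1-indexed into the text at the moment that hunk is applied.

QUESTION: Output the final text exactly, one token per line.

Hunk 1: at line 3 remove [yimjs] add [erkwe,rkk] -> 8 lines: ive apw cuz ipyrv erkwe rkk xfagk nozb
Hunk 2: at line 3 remove [erkwe,rkk] add [duhik,lypd] -> 8 lines: ive apw cuz ipyrv duhik lypd xfagk nozb
Hunk 3: at line 1 remove [cuz] add [zfxx] -> 8 lines: ive apw zfxx ipyrv duhik lypd xfagk nozb

Answer: ive
apw
zfxx
ipyrv
duhik
lypd
xfagk
nozb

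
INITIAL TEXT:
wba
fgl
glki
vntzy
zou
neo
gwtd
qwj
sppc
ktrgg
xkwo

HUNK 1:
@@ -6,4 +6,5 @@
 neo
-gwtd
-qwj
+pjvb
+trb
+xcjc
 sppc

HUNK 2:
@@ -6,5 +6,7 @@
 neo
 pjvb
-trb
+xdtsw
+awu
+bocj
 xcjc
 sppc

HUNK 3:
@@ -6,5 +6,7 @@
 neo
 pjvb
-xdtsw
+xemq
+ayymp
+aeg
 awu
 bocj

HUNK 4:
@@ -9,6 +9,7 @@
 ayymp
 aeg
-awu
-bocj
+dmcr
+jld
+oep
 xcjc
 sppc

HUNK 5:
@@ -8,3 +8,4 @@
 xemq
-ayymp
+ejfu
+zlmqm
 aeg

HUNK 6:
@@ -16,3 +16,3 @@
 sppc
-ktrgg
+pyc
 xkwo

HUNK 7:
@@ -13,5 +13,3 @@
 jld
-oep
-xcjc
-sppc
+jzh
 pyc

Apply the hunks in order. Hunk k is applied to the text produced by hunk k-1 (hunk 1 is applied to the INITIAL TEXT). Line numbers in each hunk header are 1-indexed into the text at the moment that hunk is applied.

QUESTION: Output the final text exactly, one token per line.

Hunk 1: at line 6 remove [gwtd,qwj] add [pjvb,trb,xcjc] -> 12 lines: wba fgl glki vntzy zou neo pjvb trb xcjc sppc ktrgg xkwo
Hunk 2: at line 6 remove [trb] add [xdtsw,awu,bocj] -> 14 lines: wba fgl glki vntzy zou neo pjvb xdtsw awu bocj xcjc sppc ktrgg xkwo
Hunk 3: at line 6 remove [xdtsw] add [xemq,ayymp,aeg] -> 16 lines: wba fgl glki vntzy zou neo pjvb xemq ayymp aeg awu bocj xcjc sppc ktrgg xkwo
Hunk 4: at line 9 remove [awu,bocj] add [dmcr,jld,oep] -> 17 lines: wba fgl glki vntzy zou neo pjvb xemq ayymp aeg dmcr jld oep xcjc sppc ktrgg xkwo
Hunk 5: at line 8 remove [ayymp] add [ejfu,zlmqm] -> 18 lines: wba fgl glki vntzy zou neo pjvb xemq ejfu zlmqm aeg dmcr jld oep xcjc sppc ktrgg xkwo
Hunk 6: at line 16 remove [ktrgg] add [pyc] -> 18 lines: wba fgl glki vntzy zou neo pjvb xemq ejfu zlmqm aeg dmcr jld oep xcjc sppc pyc xkwo
Hunk 7: at line 13 remove [oep,xcjc,sppc] add [jzh] -> 16 lines: wba fgl glki vntzy zou neo pjvb xemq ejfu zlmqm aeg dmcr jld jzh pyc xkwo

Answer: wba
fgl
glki
vntzy
zou
neo
pjvb
xemq
ejfu
zlmqm
aeg
dmcr
jld
jzh
pyc
xkwo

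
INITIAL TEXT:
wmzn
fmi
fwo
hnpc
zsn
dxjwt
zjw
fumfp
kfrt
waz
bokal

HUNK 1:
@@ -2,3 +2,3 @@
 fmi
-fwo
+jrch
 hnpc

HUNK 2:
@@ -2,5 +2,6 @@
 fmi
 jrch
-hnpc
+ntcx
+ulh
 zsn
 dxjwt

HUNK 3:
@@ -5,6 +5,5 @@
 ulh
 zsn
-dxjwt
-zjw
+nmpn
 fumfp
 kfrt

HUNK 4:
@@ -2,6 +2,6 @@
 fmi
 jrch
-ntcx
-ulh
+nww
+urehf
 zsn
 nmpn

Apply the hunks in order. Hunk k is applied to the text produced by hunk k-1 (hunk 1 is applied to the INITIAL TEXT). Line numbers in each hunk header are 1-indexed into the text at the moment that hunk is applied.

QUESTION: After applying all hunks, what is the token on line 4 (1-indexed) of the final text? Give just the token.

Hunk 1: at line 2 remove [fwo] add [jrch] -> 11 lines: wmzn fmi jrch hnpc zsn dxjwt zjw fumfp kfrt waz bokal
Hunk 2: at line 2 remove [hnpc] add [ntcx,ulh] -> 12 lines: wmzn fmi jrch ntcx ulh zsn dxjwt zjw fumfp kfrt waz bokal
Hunk 3: at line 5 remove [dxjwt,zjw] add [nmpn] -> 11 lines: wmzn fmi jrch ntcx ulh zsn nmpn fumfp kfrt waz bokal
Hunk 4: at line 2 remove [ntcx,ulh] add [nww,urehf] -> 11 lines: wmzn fmi jrch nww urehf zsn nmpn fumfp kfrt waz bokal
Final line 4: nww

Answer: nww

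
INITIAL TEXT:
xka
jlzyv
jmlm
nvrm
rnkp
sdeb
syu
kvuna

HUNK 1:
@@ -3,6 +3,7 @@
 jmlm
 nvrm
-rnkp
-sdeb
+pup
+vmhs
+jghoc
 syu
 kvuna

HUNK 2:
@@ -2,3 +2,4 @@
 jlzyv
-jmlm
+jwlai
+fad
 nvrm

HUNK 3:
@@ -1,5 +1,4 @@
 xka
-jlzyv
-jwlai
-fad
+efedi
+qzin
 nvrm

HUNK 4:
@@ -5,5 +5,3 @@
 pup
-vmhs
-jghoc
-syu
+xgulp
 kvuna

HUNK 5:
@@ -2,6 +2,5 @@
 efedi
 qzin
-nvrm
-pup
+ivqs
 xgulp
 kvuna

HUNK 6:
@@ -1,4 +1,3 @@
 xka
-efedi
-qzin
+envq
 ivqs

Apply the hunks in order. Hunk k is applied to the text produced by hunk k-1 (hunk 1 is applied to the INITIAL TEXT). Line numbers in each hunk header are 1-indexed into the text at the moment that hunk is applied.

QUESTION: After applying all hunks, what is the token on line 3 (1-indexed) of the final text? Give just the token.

Hunk 1: at line 3 remove [rnkp,sdeb] add [pup,vmhs,jghoc] -> 9 lines: xka jlzyv jmlm nvrm pup vmhs jghoc syu kvuna
Hunk 2: at line 2 remove [jmlm] add [jwlai,fad] -> 10 lines: xka jlzyv jwlai fad nvrm pup vmhs jghoc syu kvuna
Hunk 3: at line 1 remove [jlzyv,jwlai,fad] add [efedi,qzin] -> 9 lines: xka efedi qzin nvrm pup vmhs jghoc syu kvuna
Hunk 4: at line 5 remove [vmhs,jghoc,syu] add [xgulp] -> 7 lines: xka efedi qzin nvrm pup xgulp kvuna
Hunk 5: at line 2 remove [nvrm,pup] add [ivqs] -> 6 lines: xka efedi qzin ivqs xgulp kvuna
Hunk 6: at line 1 remove [efedi,qzin] add [envq] -> 5 lines: xka envq ivqs xgulp kvuna
Final line 3: ivqs

Answer: ivqs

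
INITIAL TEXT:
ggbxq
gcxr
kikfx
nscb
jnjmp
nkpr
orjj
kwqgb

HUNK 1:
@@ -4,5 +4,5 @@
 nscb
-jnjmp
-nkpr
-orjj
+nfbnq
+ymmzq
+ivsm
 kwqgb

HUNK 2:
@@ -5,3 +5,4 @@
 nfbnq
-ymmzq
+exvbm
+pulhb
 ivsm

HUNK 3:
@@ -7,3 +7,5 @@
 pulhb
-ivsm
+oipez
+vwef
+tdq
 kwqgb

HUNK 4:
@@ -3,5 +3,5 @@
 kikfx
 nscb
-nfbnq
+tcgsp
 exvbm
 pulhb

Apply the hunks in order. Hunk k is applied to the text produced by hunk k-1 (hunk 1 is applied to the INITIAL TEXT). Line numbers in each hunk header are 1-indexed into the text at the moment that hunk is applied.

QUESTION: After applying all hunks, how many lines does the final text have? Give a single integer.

Hunk 1: at line 4 remove [jnjmp,nkpr,orjj] add [nfbnq,ymmzq,ivsm] -> 8 lines: ggbxq gcxr kikfx nscb nfbnq ymmzq ivsm kwqgb
Hunk 2: at line 5 remove [ymmzq] add [exvbm,pulhb] -> 9 lines: ggbxq gcxr kikfx nscb nfbnq exvbm pulhb ivsm kwqgb
Hunk 3: at line 7 remove [ivsm] add [oipez,vwef,tdq] -> 11 lines: ggbxq gcxr kikfx nscb nfbnq exvbm pulhb oipez vwef tdq kwqgb
Hunk 4: at line 3 remove [nfbnq] add [tcgsp] -> 11 lines: ggbxq gcxr kikfx nscb tcgsp exvbm pulhb oipez vwef tdq kwqgb
Final line count: 11

Answer: 11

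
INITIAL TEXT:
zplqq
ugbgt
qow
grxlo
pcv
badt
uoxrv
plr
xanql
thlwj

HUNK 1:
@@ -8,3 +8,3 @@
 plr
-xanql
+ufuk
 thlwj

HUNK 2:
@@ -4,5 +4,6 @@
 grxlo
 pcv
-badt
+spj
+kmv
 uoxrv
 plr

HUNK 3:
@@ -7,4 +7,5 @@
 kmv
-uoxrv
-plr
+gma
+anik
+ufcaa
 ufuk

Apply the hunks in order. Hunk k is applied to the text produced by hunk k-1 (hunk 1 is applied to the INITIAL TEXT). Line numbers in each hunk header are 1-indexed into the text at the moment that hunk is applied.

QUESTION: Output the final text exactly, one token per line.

Hunk 1: at line 8 remove [xanql] add [ufuk] -> 10 lines: zplqq ugbgt qow grxlo pcv badt uoxrv plr ufuk thlwj
Hunk 2: at line 4 remove [badt] add [spj,kmv] -> 11 lines: zplqq ugbgt qow grxlo pcv spj kmv uoxrv plr ufuk thlwj
Hunk 3: at line 7 remove [uoxrv,plr] add [gma,anik,ufcaa] -> 12 lines: zplqq ugbgt qow grxlo pcv spj kmv gma anik ufcaa ufuk thlwj

Answer: zplqq
ugbgt
qow
grxlo
pcv
spj
kmv
gma
anik
ufcaa
ufuk
thlwj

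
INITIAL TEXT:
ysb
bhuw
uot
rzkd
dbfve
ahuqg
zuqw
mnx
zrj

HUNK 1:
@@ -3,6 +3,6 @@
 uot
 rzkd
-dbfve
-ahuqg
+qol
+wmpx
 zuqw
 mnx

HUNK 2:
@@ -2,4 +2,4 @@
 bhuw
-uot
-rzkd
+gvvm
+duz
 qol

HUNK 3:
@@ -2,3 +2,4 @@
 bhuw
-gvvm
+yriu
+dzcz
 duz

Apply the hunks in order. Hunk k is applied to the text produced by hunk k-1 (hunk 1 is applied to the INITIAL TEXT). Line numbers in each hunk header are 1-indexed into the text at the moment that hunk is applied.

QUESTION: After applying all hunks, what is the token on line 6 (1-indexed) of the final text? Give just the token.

Hunk 1: at line 3 remove [dbfve,ahuqg] add [qol,wmpx] -> 9 lines: ysb bhuw uot rzkd qol wmpx zuqw mnx zrj
Hunk 2: at line 2 remove [uot,rzkd] add [gvvm,duz] -> 9 lines: ysb bhuw gvvm duz qol wmpx zuqw mnx zrj
Hunk 3: at line 2 remove [gvvm] add [yriu,dzcz] -> 10 lines: ysb bhuw yriu dzcz duz qol wmpx zuqw mnx zrj
Final line 6: qol

Answer: qol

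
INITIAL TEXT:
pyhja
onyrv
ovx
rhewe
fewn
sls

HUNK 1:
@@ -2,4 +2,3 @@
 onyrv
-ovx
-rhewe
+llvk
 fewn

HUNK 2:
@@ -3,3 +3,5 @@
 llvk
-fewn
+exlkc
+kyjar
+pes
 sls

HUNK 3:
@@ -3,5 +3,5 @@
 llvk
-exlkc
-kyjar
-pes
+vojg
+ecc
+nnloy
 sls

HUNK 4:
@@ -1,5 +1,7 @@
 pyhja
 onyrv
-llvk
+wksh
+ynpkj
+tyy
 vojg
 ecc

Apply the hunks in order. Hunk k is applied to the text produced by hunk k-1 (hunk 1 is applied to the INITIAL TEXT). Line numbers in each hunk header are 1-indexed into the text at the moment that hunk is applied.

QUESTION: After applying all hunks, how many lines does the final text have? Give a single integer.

Answer: 9

Derivation:
Hunk 1: at line 2 remove [ovx,rhewe] add [llvk] -> 5 lines: pyhja onyrv llvk fewn sls
Hunk 2: at line 3 remove [fewn] add [exlkc,kyjar,pes] -> 7 lines: pyhja onyrv llvk exlkc kyjar pes sls
Hunk 3: at line 3 remove [exlkc,kyjar,pes] add [vojg,ecc,nnloy] -> 7 lines: pyhja onyrv llvk vojg ecc nnloy sls
Hunk 4: at line 1 remove [llvk] add [wksh,ynpkj,tyy] -> 9 lines: pyhja onyrv wksh ynpkj tyy vojg ecc nnloy sls
Final line count: 9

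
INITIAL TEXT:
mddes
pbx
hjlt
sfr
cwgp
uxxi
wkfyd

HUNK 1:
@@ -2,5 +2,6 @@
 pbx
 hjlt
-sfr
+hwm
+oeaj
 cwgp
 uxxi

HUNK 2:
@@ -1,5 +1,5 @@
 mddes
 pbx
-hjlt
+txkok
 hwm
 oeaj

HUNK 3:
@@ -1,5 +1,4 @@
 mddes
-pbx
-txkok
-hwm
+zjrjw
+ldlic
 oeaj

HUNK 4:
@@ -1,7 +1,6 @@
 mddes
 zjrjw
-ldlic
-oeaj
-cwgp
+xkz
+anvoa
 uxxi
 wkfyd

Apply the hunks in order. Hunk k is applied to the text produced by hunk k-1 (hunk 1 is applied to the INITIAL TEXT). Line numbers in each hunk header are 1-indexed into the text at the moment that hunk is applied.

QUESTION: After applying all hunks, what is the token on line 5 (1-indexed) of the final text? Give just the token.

Hunk 1: at line 2 remove [sfr] add [hwm,oeaj] -> 8 lines: mddes pbx hjlt hwm oeaj cwgp uxxi wkfyd
Hunk 2: at line 1 remove [hjlt] add [txkok] -> 8 lines: mddes pbx txkok hwm oeaj cwgp uxxi wkfyd
Hunk 3: at line 1 remove [pbx,txkok,hwm] add [zjrjw,ldlic] -> 7 lines: mddes zjrjw ldlic oeaj cwgp uxxi wkfyd
Hunk 4: at line 1 remove [ldlic,oeaj,cwgp] add [xkz,anvoa] -> 6 lines: mddes zjrjw xkz anvoa uxxi wkfyd
Final line 5: uxxi

Answer: uxxi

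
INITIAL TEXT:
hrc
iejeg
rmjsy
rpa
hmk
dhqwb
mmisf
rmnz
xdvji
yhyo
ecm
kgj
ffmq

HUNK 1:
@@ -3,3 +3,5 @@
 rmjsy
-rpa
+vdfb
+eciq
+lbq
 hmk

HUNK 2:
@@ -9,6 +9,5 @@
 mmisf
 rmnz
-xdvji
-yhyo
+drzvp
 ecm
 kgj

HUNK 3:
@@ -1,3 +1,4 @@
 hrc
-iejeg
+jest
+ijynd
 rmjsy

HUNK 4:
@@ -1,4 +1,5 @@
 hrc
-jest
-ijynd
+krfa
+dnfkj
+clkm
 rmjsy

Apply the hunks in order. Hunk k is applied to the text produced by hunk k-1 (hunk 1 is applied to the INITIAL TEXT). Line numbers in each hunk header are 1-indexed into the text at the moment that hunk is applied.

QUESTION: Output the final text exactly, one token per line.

Answer: hrc
krfa
dnfkj
clkm
rmjsy
vdfb
eciq
lbq
hmk
dhqwb
mmisf
rmnz
drzvp
ecm
kgj
ffmq

Derivation:
Hunk 1: at line 3 remove [rpa] add [vdfb,eciq,lbq] -> 15 lines: hrc iejeg rmjsy vdfb eciq lbq hmk dhqwb mmisf rmnz xdvji yhyo ecm kgj ffmq
Hunk 2: at line 9 remove [xdvji,yhyo] add [drzvp] -> 14 lines: hrc iejeg rmjsy vdfb eciq lbq hmk dhqwb mmisf rmnz drzvp ecm kgj ffmq
Hunk 3: at line 1 remove [iejeg] add [jest,ijynd] -> 15 lines: hrc jest ijynd rmjsy vdfb eciq lbq hmk dhqwb mmisf rmnz drzvp ecm kgj ffmq
Hunk 4: at line 1 remove [jest,ijynd] add [krfa,dnfkj,clkm] -> 16 lines: hrc krfa dnfkj clkm rmjsy vdfb eciq lbq hmk dhqwb mmisf rmnz drzvp ecm kgj ffmq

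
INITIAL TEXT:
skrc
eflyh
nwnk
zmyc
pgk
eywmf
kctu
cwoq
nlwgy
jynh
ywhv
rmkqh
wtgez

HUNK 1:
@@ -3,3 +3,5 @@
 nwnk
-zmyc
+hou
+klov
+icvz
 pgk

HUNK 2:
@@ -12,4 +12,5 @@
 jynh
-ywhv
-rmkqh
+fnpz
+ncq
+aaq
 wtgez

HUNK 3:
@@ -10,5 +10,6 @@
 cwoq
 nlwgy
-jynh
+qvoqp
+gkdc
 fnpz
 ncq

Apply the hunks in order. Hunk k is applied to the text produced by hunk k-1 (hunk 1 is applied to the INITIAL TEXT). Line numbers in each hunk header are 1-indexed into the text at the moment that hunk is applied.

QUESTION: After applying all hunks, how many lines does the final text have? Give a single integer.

Answer: 17

Derivation:
Hunk 1: at line 3 remove [zmyc] add [hou,klov,icvz] -> 15 lines: skrc eflyh nwnk hou klov icvz pgk eywmf kctu cwoq nlwgy jynh ywhv rmkqh wtgez
Hunk 2: at line 12 remove [ywhv,rmkqh] add [fnpz,ncq,aaq] -> 16 lines: skrc eflyh nwnk hou klov icvz pgk eywmf kctu cwoq nlwgy jynh fnpz ncq aaq wtgez
Hunk 3: at line 10 remove [jynh] add [qvoqp,gkdc] -> 17 lines: skrc eflyh nwnk hou klov icvz pgk eywmf kctu cwoq nlwgy qvoqp gkdc fnpz ncq aaq wtgez
Final line count: 17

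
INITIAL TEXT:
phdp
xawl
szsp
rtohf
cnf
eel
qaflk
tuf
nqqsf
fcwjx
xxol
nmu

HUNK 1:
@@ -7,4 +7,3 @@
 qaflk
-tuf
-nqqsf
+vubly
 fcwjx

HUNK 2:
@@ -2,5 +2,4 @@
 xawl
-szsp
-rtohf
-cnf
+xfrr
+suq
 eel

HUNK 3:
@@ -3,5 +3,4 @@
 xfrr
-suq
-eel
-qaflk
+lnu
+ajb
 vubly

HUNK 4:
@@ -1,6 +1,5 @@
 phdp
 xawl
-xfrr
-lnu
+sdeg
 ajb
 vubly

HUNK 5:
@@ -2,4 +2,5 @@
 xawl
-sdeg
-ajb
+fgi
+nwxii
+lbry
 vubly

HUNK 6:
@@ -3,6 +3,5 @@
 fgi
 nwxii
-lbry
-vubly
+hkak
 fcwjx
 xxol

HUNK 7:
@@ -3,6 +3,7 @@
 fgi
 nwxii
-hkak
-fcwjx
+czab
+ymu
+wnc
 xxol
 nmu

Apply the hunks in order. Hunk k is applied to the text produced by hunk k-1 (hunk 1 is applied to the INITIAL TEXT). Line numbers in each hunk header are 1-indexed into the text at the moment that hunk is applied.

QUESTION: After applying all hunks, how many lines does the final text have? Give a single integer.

Answer: 9

Derivation:
Hunk 1: at line 7 remove [tuf,nqqsf] add [vubly] -> 11 lines: phdp xawl szsp rtohf cnf eel qaflk vubly fcwjx xxol nmu
Hunk 2: at line 2 remove [szsp,rtohf,cnf] add [xfrr,suq] -> 10 lines: phdp xawl xfrr suq eel qaflk vubly fcwjx xxol nmu
Hunk 3: at line 3 remove [suq,eel,qaflk] add [lnu,ajb] -> 9 lines: phdp xawl xfrr lnu ajb vubly fcwjx xxol nmu
Hunk 4: at line 1 remove [xfrr,lnu] add [sdeg] -> 8 lines: phdp xawl sdeg ajb vubly fcwjx xxol nmu
Hunk 5: at line 2 remove [sdeg,ajb] add [fgi,nwxii,lbry] -> 9 lines: phdp xawl fgi nwxii lbry vubly fcwjx xxol nmu
Hunk 6: at line 3 remove [lbry,vubly] add [hkak] -> 8 lines: phdp xawl fgi nwxii hkak fcwjx xxol nmu
Hunk 7: at line 3 remove [hkak,fcwjx] add [czab,ymu,wnc] -> 9 lines: phdp xawl fgi nwxii czab ymu wnc xxol nmu
Final line count: 9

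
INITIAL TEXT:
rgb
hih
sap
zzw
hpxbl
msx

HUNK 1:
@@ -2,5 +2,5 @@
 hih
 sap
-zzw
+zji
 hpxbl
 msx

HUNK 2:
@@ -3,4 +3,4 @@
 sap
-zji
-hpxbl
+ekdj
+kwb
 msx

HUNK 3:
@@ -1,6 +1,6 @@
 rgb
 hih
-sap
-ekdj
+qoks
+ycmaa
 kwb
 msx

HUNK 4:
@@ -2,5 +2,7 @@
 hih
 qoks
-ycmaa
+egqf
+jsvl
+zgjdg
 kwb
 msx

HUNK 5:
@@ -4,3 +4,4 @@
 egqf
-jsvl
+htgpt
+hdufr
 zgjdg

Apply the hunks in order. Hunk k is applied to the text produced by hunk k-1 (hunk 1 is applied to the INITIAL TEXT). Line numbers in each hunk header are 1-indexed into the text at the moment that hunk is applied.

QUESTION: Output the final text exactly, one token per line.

Answer: rgb
hih
qoks
egqf
htgpt
hdufr
zgjdg
kwb
msx

Derivation:
Hunk 1: at line 2 remove [zzw] add [zji] -> 6 lines: rgb hih sap zji hpxbl msx
Hunk 2: at line 3 remove [zji,hpxbl] add [ekdj,kwb] -> 6 lines: rgb hih sap ekdj kwb msx
Hunk 3: at line 1 remove [sap,ekdj] add [qoks,ycmaa] -> 6 lines: rgb hih qoks ycmaa kwb msx
Hunk 4: at line 2 remove [ycmaa] add [egqf,jsvl,zgjdg] -> 8 lines: rgb hih qoks egqf jsvl zgjdg kwb msx
Hunk 5: at line 4 remove [jsvl] add [htgpt,hdufr] -> 9 lines: rgb hih qoks egqf htgpt hdufr zgjdg kwb msx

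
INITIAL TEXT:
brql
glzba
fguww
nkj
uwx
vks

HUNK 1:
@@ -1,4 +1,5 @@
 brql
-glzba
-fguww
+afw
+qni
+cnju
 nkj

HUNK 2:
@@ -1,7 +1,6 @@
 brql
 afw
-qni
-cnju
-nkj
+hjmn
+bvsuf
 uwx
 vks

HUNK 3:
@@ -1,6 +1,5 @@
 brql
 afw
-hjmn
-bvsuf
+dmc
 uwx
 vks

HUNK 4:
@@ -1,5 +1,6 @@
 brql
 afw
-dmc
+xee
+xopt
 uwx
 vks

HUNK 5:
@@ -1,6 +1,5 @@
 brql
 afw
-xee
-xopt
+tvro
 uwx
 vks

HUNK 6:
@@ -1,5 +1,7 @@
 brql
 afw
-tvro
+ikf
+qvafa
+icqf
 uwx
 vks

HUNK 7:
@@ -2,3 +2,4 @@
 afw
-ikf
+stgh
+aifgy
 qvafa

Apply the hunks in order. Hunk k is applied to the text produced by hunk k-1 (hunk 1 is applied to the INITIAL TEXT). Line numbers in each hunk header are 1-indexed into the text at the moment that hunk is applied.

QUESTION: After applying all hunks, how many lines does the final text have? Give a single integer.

Answer: 8

Derivation:
Hunk 1: at line 1 remove [glzba,fguww] add [afw,qni,cnju] -> 7 lines: brql afw qni cnju nkj uwx vks
Hunk 2: at line 1 remove [qni,cnju,nkj] add [hjmn,bvsuf] -> 6 lines: brql afw hjmn bvsuf uwx vks
Hunk 3: at line 1 remove [hjmn,bvsuf] add [dmc] -> 5 lines: brql afw dmc uwx vks
Hunk 4: at line 1 remove [dmc] add [xee,xopt] -> 6 lines: brql afw xee xopt uwx vks
Hunk 5: at line 1 remove [xee,xopt] add [tvro] -> 5 lines: brql afw tvro uwx vks
Hunk 6: at line 1 remove [tvro] add [ikf,qvafa,icqf] -> 7 lines: brql afw ikf qvafa icqf uwx vks
Hunk 7: at line 2 remove [ikf] add [stgh,aifgy] -> 8 lines: brql afw stgh aifgy qvafa icqf uwx vks
Final line count: 8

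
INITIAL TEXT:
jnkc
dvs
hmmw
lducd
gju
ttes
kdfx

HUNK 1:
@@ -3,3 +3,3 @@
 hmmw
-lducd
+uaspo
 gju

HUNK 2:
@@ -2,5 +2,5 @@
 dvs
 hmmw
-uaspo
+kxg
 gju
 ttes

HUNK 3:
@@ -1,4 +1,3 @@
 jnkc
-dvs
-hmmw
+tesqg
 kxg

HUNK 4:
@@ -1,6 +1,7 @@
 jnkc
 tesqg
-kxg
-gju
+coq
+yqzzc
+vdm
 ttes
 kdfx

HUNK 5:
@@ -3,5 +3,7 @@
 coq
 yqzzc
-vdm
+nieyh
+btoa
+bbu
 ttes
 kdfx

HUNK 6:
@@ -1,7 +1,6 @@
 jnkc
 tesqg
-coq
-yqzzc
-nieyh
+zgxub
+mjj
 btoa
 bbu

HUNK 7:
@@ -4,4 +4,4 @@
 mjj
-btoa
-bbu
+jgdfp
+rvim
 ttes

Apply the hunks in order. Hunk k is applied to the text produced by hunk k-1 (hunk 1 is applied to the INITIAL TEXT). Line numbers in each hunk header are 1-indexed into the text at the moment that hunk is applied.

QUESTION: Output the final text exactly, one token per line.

Answer: jnkc
tesqg
zgxub
mjj
jgdfp
rvim
ttes
kdfx

Derivation:
Hunk 1: at line 3 remove [lducd] add [uaspo] -> 7 lines: jnkc dvs hmmw uaspo gju ttes kdfx
Hunk 2: at line 2 remove [uaspo] add [kxg] -> 7 lines: jnkc dvs hmmw kxg gju ttes kdfx
Hunk 3: at line 1 remove [dvs,hmmw] add [tesqg] -> 6 lines: jnkc tesqg kxg gju ttes kdfx
Hunk 4: at line 1 remove [kxg,gju] add [coq,yqzzc,vdm] -> 7 lines: jnkc tesqg coq yqzzc vdm ttes kdfx
Hunk 5: at line 3 remove [vdm] add [nieyh,btoa,bbu] -> 9 lines: jnkc tesqg coq yqzzc nieyh btoa bbu ttes kdfx
Hunk 6: at line 1 remove [coq,yqzzc,nieyh] add [zgxub,mjj] -> 8 lines: jnkc tesqg zgxub mjj btoa bbu ttes kdfx
Hunk 7: at line 4 remove [btoa,bbu] add [jgdfp,rvim] -> 8 lines: jnkc tesqg zgxub mjj jgdfp rvim ttes kdfx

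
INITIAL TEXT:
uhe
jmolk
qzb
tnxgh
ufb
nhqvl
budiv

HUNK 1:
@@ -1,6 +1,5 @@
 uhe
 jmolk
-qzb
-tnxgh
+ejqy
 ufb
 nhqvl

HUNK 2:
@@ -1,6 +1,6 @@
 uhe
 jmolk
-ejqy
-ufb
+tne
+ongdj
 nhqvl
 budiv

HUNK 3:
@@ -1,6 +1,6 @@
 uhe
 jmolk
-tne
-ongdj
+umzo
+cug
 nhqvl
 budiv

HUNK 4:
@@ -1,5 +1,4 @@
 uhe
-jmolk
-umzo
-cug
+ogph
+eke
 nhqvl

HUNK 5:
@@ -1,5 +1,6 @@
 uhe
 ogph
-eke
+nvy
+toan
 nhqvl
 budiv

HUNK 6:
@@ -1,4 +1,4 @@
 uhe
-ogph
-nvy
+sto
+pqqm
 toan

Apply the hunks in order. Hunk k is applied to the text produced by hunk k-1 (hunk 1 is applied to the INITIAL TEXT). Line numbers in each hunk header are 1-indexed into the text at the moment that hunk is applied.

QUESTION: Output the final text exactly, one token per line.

Hunk 1: at line 1 remove [qzb,tnxgh] add [ejqy] -> 6 lines: uhe jmolk ejqy ufb nhqvl budiv
Hunk 2: at line 1 remove [ejqy,ufb] add [tne,ongdj] -> 6 lines: uhe jmolk tne ongdj nhqvl budiv
Hunk 3: at line 1 remove [tne,ongdj] add [umzo,cug] -> 6 lines: uhe jmolk umzo cug nhqvl budiv
Hunk 4: at line 1 remove [jmolk,umzo,cug] add [ogph,eke] -> 5 lines: uhe ogph eke nhqvl budiv
Hunk 5: at line 1 remove [eke] add [nvy,toan] -> 6 lines: uhe ogph nvy toan nhqvl budiv
Hunk 6: at line 1 remove [ogph,nvy] add [sto,pqqm] -> 6 lines: uhe sto pqqm toan nhqvl budiv

Answer: uhe
sto
pqqm
toan
nhqvl
budiv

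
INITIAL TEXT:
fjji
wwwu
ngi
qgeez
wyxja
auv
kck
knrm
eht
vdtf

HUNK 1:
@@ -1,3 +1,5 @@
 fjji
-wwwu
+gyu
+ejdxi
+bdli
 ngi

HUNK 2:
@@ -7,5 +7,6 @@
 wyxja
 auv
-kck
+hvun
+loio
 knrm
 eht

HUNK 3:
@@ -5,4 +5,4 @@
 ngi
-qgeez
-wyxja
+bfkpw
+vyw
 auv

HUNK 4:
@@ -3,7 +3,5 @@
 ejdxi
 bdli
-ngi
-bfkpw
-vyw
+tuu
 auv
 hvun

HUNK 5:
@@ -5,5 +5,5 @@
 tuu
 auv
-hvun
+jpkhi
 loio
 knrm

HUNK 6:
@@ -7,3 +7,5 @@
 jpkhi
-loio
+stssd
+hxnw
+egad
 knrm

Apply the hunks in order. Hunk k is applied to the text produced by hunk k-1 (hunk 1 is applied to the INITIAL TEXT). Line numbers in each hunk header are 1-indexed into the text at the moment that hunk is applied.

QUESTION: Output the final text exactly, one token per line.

Hunk 1: at line 1 remove [wwwu] add [gyu,ejdxi,bdli] -> 12 lines: fjji gyu ejdxi bdli ngi qgeez wyxja auv kck knrm eht vdtf
Hunk 2: at line 7 remove [kck] add [hvun,loio] -> 13 lines: fjji gyu ejdxi bdli ngi qgeez wyxja auv hvun loio knrm eht vdtf
Hunk 3: at line 5 remove [qgeez,wyxja] add [bfkpw,vyw] -> 13 lines: fjji gyu ejdxi bdli ngi bfkpw vyw auv hvun loio knrm eht vdtf
Hunk 4: at line 3 remove [ngi,bfkpw,vyw] add [tuu] -> 11 lines: fjji gyu ejdxi bdli tuu auv hvun loio knrm eht vdtf
Hunk 5: at line 5 remove [hvun] add [jpkhi] -> 11 lines: fjji gyu ejdxi bdli tuu auv jpkhi loio knrm eht vdtf
Hunk 6: at line 7 remove [loio] add [stssd,hxnw,egad] -> 13 lines: fjji gyu ejdxi bdli tuu auv jpkhi stssd hxnw egad knrm eht vdtf

Answer: fjji
gyu
ejdxi
bdli
tuu
auv
jpkhi
stssd
hxnw
egad
knrm
eht
vdtf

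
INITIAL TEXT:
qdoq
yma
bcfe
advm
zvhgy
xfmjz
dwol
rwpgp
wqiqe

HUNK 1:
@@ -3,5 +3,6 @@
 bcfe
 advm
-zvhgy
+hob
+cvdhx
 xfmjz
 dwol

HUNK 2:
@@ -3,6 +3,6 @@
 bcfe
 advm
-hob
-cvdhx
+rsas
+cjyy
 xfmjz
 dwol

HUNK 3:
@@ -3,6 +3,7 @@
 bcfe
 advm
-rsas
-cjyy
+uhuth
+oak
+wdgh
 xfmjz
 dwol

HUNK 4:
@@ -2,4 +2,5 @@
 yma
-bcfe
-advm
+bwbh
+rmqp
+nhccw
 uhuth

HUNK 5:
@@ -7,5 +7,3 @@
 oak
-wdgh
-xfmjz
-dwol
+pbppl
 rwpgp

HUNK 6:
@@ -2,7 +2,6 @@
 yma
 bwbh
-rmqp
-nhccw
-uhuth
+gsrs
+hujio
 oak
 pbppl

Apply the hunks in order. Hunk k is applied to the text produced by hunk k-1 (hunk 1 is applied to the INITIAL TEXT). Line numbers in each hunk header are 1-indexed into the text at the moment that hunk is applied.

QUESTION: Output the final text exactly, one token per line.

Hunk 1: at line 3 remove [zvhgy] add [hob,cvdhx] -> 10 lines: qdoq yma bcfe advm hob cvdhx xfmjz dwol rwpgp wqiqe
Hunk 2: at line 3 remove [hob,cvdhx] add [rsas,cjyy] -> 10 lines: qdoq yma bcfe advm rsas cjyy xfmjz dwol rwpgp wqiqe
Hunk 3: at line 3 remove [rsas,cjyy] add [uhuth,oak,wdgh] -> 11 lines: qdoq yma bcfe advm uhuth oak wdgh xfmjz dwol rwpgp wqiqe
Hunk 4: at line 2 remove [bcfe,advm] add [bwbh,rmqp,nhccw] -> 12 lines: qdoq yma bwbh rmqp nhccw uhuth oak wdgh xfmjz dwol rwpgp wqiqe
Hunk 5: at line 7 remove [wdgh,xfmjz,dwol] add [pbppl] -> 10 lines: qdoq yma bwbh rmqp nhccw uhuth oak pbppl rwpgp wqiqe
Hunk 6: at line 2 remove [rmqp,nhccw,uhuth] add [gsrs,hujio] -> 9 lines: qdoq yma bwbh gsrs hujio oak pbppl rwpgp wqiqe

Answer: qdoq
yma
bwbh
gsrs
hujio
oak
pbppl
rwpgp
wqiqe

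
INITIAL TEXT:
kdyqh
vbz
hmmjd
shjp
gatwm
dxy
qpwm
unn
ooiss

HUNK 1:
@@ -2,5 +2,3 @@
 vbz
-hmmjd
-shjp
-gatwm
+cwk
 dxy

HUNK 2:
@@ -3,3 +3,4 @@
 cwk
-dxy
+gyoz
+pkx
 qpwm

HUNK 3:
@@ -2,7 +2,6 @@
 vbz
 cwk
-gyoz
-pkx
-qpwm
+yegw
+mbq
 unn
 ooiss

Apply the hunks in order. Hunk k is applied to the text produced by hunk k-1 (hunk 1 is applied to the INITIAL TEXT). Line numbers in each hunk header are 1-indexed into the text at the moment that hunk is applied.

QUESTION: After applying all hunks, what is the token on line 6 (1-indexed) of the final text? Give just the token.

Hunk 1: at line 2 remove [hmmjd,shjp,gatwm] add [cwk] -> 7 lines: kdyqh vbz cwk dxy qpwm unn ooiss
Hunk 2: at line 3 remove [dxy] add [gyoz,pkx] -> 8 lines: kdyqh vbz cwk gyoz pkx qpwm unn ooiss
Hunk 3: at line 2 remove [gyoz,pkx,qpwm] add [yegw,mbq] -> 7 lines: kdyqh vbz cwk yegw mbq unn ooiss
Final line 6: unn

Answer: unn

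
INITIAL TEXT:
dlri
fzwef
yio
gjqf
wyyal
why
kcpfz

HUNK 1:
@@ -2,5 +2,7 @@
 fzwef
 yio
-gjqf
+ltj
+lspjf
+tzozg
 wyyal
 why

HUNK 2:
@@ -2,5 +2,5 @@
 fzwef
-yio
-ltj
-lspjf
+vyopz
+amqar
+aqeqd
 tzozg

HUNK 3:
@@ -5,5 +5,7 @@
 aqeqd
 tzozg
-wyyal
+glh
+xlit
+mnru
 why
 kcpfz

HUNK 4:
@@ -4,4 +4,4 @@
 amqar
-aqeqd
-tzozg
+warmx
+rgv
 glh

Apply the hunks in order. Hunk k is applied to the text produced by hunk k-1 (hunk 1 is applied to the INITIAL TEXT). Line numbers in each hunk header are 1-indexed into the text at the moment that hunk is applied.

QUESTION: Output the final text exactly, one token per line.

Hunk 1: at line 2 remove [gjqf] add [ltj,lspjf,tzozg] -> 9 lines: dlri fzwef yio ltj lspjf tzozg wyyal why kcpfz
Hunk 2: at line 2 remove [yio,ltj,lspjf] add [vyopz,amqar,aqeqd] -> 9 lines: dlri fzwef vyopz amqar aqeqd tzozg wyyal why kcpfz
Hunk 3: at line 5 remove [wyyal] add [glh,xlit,mnru] -> 11 lines: dlri fzwef vyopz amqar aqeqd tzozg glh xlit mnru why kcpfz
Hunk 4: at line 4 remove [aqeqd,tzozg] add [warmx,rgv] -> 11 lines: dlri fzwef vyopz amqar warmx rgv glh xlit mnru why kcpfz

Answer: dlri
fzwef
vyopz
amqar
warmx
rgv
glh
xlit
mnru
why
kcpfz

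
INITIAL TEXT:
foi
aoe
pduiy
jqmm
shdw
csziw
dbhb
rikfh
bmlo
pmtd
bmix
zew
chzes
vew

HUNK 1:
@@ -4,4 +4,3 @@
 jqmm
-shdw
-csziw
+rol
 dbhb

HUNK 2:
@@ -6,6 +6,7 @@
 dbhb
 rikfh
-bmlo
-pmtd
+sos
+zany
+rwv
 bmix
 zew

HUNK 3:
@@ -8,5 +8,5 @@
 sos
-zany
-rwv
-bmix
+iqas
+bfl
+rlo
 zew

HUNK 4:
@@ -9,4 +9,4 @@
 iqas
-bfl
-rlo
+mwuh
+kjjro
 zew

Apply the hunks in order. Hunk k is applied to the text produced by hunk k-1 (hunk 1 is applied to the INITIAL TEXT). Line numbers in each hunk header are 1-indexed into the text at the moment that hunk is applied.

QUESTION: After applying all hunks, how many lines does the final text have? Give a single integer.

Hunk 1: at line 4 remove [shdw,csziw] add [rol] -> 13 lines: foi aoe pduiy jqmm rol dbhb rikfh bmlo pmtd bmix zew chzes vew
Hunk 2: at line 6 remove [bmlo,pmtd] add [sos,zany,rwv] -> 14 lines: foi aoe pduiy jqmm rol dbhb rikfh sos zany rwv bmix zew chzes vew
Hunk 3: at line 8 remove [zany,rwv,bmix] add [iqas,bfl,rlo] -> 14 lines: foi aoe pduiy jqmm rol dbhb rikfh sos iqas bfl rlo zew chzes vew
Hunk 4: at line 9 remove [bfl,rlo] add [mwuh,kjjro] -> 14 lines: foi aoe pduiy jqmm rol dbhb rikfh sos iqas mwuh kjjro zew chzes vew
Final line count: 14

Answer: 14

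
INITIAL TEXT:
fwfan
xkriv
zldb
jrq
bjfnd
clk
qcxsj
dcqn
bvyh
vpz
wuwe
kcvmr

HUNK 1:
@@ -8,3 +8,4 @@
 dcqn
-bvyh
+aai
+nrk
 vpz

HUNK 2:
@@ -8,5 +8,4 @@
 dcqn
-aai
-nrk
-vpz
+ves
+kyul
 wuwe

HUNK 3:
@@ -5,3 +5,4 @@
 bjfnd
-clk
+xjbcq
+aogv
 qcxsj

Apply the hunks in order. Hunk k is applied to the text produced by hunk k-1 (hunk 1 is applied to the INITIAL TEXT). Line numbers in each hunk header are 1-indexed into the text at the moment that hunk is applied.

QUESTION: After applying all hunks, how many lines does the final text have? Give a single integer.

Hunk 1: at line 8 remove [bvyh] add [aai,nrk] -> 13 lines: fwfan xkriv zldb jrq bjfnd clk qcxsj dcqn aai nrk vpz wuwe kcvmr
Hunk 2: at line 8 remove [aai,nrk,vpz] add [ves,kyul] -> 12 lines: fwfan xkriv zldb jrq bjfnd clk qcxsj dcqn ves kyul wuwe kcvmr
Hunk 3: at line 5 remove [clk] add [xjbcq,aogv] -> 13 lines: fwfan xkriv zldb jrq bjfnd xjbcq aogv qcxsj dcqn ves kyul wuwe kcvmr
Final line count: 13

Answer: 13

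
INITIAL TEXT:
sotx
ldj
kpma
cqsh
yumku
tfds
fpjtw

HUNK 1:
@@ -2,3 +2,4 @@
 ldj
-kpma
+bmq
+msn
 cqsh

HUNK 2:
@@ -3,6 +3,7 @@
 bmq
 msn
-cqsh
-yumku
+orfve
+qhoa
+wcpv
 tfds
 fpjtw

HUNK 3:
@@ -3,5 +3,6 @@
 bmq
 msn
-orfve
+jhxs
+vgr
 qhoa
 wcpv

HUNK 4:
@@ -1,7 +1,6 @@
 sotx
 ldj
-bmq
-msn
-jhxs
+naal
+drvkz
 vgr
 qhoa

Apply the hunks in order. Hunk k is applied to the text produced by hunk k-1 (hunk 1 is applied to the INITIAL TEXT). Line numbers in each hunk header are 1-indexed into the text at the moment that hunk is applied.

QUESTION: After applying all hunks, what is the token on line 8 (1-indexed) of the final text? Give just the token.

Hunk 1: at line 2 remove [kpma] add [bmq,msn] -> 8 lines: sotx ldj bmq msn cqsh yumku tfds fpjtw
Hunk 2: at line 3 remove [cqsh,yumku] add [orfve,qhoa,wcpv] -> 9 lines: sotx ldj bmq msn orfve qhoa wcpv tfds fpjtw
Hunk 3: at line 3 remove [orfve] add [jhxs,vgr] -> 10 lines: sotx ldj bmq msn jhxs vgr qhoa wcpv tfds fpjtw
Hunk 4: at line 1 remove [bmq,msn,jhxs] add [naal,drvkz] -> 9 lines: sotx ldj naal drvkz vgr qhoa wcpv tfds fpjtw
Final line 8: tfds

Answer: tfds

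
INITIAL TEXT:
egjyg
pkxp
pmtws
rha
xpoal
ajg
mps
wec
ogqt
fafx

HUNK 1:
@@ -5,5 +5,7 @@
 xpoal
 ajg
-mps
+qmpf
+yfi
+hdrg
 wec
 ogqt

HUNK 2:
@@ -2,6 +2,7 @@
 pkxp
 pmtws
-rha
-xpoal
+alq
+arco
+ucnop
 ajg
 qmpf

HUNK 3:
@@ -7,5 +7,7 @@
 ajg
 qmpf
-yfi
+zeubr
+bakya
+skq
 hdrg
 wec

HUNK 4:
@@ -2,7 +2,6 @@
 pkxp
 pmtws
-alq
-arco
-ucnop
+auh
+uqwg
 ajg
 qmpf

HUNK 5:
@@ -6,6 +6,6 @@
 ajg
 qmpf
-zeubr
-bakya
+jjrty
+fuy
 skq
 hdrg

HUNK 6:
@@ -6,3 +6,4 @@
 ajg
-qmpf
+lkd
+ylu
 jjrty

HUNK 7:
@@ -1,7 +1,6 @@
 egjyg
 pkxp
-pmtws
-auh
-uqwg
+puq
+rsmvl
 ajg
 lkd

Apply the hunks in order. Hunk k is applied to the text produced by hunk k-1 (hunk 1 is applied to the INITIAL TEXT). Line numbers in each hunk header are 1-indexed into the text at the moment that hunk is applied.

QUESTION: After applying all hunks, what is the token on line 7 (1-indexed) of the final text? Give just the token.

Answer: ylu

Derivation:
Hunk 1: at line 5 remove [mps] add [qmpf,yfi,hdrg] -> 12 lines: egjyg pkxp pmtws rha xpoal ajg qmpf yfi hdrg wec ogqt fafx
Hunk 2: at line 2 remove [rha,xpoal] add [alq,arco,ucnop] -> 13 lines: egjyg pkxp pmtws alq arco ucnop ajg qmpf yfi hdrg wec ogqt fafx
Hunk 3: at line 7 remove [yfi] add [zeubr,bakya,skq] -> 15 lines: egjyg pkxp pmtws alq arco ucnop ajg qmpf zeubr bakya skq hdrg wec ogqt fafx
Hunk 4: at line 2 remove [alq,arco,ucnop] add [auh,uqwg] -> 14 lines: egjyg pkxp pmtws auh uqwg ajg qmpf zeubr bakya skq hdrg wec ogqt fafx
Hunk 5: at line 6 remove [zeubr,bakya] add [jjrty,fuy] -> 14 lines: egjyg pkxp pmtws auh uqwg ajg qmpf jjrty fuy skq hdrg wec ogqt fafx
Hunk 6: at line 6 remove [qmpf] add [lkd,ylu] -> 15 lines: egjyg pkxp pmtws auh uqwg ajg lkd ylu jjrty fuy skq hdrg wec ogqt fafx
Hunk 7: at line 1 remove [pmtws,auh,uqwg] add [puq,rsmvl] -> 14 lines: egjyg pkxp puq rsmvl ajg lkd ylu jjrty fuy skq hdrg wec ogqt fafx
Final line 7: ylu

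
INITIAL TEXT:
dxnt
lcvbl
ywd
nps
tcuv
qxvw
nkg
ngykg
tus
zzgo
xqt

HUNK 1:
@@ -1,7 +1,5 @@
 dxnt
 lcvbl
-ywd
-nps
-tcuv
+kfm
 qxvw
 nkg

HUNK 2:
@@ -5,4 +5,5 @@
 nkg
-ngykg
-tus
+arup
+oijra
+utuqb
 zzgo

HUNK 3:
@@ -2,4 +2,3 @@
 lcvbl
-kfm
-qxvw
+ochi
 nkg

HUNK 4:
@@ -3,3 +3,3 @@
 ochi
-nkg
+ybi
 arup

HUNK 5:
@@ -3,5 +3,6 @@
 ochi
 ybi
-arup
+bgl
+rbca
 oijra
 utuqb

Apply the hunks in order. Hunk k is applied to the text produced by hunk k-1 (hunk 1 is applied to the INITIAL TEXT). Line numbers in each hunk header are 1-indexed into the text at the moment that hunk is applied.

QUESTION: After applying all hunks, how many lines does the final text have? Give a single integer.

Answer: 10

Derivation:
Hunk 1: at line 1 remove [ywd,nps,tcuv] add [kfm] -> 9 lines: dxnt lcvbl kfm qxvw nkg ngykg tus zzgo xqt
Hunk 2: at line 5 remove [ngykg,tus] add [arup,oijra,utuqb] -> 10 lines: dxnt lcvbl kfm qxvw nkg arup oijra utuqb zzgo xqt
Hunk 3: at line 2 remove [kfm,qxvw] add [ochi] -> 9 lines: dxnt lcvbl ochi nkg arup oijra utuqb zzgo xqt
Hunk 4: at line 3 remove [nkg] add [ybi] -> 9 lines: dxnt lcvbl ochi ybi arup oijra utuqb zzgo xqt
Hunk 5: at line 3 remove [arup] add [bgl,rbca] -> 10 lines: dxnt lcvbl ochi ybi bgl rbca oijra utuqb zzgo xqt
Final line count: 10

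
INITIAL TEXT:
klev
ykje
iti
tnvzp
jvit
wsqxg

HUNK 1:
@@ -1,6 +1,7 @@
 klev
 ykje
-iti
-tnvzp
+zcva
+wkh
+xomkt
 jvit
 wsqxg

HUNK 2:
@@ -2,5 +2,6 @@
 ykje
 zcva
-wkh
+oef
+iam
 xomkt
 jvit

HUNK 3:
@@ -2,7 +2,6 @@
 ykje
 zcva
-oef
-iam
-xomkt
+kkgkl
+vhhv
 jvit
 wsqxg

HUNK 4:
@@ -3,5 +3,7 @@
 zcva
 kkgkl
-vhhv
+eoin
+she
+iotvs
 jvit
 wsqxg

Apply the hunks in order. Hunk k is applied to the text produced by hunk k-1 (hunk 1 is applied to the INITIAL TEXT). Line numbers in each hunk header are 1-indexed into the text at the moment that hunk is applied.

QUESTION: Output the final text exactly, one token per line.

Answer: klev
ykje
zcva
kkgkl
eoin
she
iotvs
jvit
wsqxg

Derivation:
Hunk 1: at line 1 remove [iti,tnvzp] add [zcva,wkh,xomkt] -> 7 lines: klev ykje zcva wkh xomkt jvit wsqxg
Hunk 2: at line 2 remove [wkh] add [oef,iam] -> 8 lines: klev ykje zcva oef iam xomkt jvit wsqxg
Hunk 3: at line 2 remove [oef,iam,xomkt] add [kkgkl,vhhv] -> 7 lines: klev ykje zcva kkgkl vhhv jvit wsqxg
Hunk 4: at line 3 remove [vhhv] add [eoin,she,iotvs] -> 9 lines: klev ykje zcva kkgkl eoin she iotvs jvit wsqxg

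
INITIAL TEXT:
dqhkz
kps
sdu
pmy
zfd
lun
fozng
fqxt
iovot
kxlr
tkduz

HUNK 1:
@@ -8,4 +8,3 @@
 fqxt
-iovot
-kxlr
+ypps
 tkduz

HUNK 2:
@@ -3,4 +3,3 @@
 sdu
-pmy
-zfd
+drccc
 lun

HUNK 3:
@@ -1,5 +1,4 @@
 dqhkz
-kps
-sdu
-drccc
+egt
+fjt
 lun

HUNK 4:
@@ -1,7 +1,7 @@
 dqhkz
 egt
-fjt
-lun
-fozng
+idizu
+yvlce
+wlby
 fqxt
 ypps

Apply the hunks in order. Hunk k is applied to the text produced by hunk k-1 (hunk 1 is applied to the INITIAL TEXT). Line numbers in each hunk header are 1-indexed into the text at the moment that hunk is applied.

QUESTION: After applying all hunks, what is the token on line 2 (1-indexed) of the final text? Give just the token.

Hunk 1: at line 8 remove [iovot,kxlr] add [ypps] -> 10 lines: dqhkz kps sdu pmy zfd lun fozng fqxt ypps tkduz
Hunk 2: at line 3 remove [pmy,zfd] add [drccc] -> 9 lines: dqhkz kps sdu drccc lun fozng fqxt ypps tkduz
Hunk 3: at line 1 remove [kps,sdu,drccc] add [egt,fjt] -> 8 lines: dqhkz egt fjt lun fozng fqxt ypps tkduz
Hunk 4: at line 1 remove [fjt,lun,fozng] add [idizu,yvlce,wlby] -> 8 lines: dqhkz egt idizu yvlce wlby fqxt ypps tkduz
Final line 2: egt

Answer: egt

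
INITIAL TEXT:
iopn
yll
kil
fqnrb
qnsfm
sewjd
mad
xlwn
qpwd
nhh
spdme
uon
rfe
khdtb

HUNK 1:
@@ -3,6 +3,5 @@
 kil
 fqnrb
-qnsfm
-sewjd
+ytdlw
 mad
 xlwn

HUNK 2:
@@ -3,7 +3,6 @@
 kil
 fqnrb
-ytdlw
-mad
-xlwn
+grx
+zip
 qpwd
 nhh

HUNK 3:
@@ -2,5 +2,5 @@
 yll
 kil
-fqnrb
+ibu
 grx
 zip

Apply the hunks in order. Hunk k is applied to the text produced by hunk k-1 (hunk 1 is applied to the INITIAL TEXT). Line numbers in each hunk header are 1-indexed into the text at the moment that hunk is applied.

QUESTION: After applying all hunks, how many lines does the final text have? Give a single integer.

Hunk 1: at line 3 remove [qnsfm,sewjd] add [ytdlw] -> 13 lines: iopn yll kil fqnrb ytdlw mad xlwn qpwd nhh spdme uon rfe khdtb
Hunk 2: at line 3 remove [ytdlw,mad,xlwn] add [grx,zip] -> 12 lines: iopn yll kil fqnrb grx zip qpwd nhh spdme uon rfe khdtb
Hunk 3: at line 2 remove [fqnrb] add [ibu] -> 12 lines: iopn yll kil ibu grx zip qpwd nhh spdme uon rfe khdtb
Final line count: 12

Answer: 12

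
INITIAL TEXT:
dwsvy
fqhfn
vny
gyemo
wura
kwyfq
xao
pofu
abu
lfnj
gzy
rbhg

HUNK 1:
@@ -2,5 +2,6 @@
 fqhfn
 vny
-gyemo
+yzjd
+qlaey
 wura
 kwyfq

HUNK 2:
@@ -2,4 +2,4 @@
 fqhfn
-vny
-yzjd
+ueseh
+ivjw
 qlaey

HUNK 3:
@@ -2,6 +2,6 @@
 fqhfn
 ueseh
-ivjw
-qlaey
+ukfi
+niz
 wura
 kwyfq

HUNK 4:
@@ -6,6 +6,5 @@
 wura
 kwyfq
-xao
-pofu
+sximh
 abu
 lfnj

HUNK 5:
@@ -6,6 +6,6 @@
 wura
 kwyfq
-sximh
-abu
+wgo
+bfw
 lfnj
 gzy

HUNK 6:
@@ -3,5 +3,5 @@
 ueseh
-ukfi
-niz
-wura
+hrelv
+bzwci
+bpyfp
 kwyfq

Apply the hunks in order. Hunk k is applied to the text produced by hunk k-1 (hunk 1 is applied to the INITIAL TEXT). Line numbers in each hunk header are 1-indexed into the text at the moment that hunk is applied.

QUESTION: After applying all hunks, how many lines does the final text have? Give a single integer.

Answer: 12

Derivation:
Hunk 1: at line 2 remove [gyemo] add [yzjd,qlaey] -> 13 lines: dwsvy fqhfn vny yzjd qlaey wura kwyfq xao pofu abu lfnj gzy rbhg
Hunk 2: at line 2 remove [vny,yzjd] add [ueseh,ivjw] -> 13 lines: dwsvy fqhfn ueseh ivjw qlaey wura kwyfq xao pofu abu lfnj gzy rbhg
Hunk 3: at line 2 remove [ivjw,qlaey] add [ukfi,niz] -> 13 lines: dwsvy fqhfn ueseh ukfi niz wura kwyfq xao pofu abu lfnj gzy rbhg
Hunk 4: at line 6 remove [xao,pofu] add [sximh] -> 12 lines: dwsvy fqhfn ueseh ukfi niz wura kwyfq sximh abu lfnj gzy rbhg
Hunk 5: at line 6 remove [sximh,abu] add [wgo,bfw] -> 12 lines: dwsvy fqhfn ueseh ukfi niz wura kwyfq wgo bfw lfnj gzy rbhg
Hunk 6: at line 3 remove [ukfi,niz,wura] add [hrelv,bzwci,bpyfp] -> 12 lines: dwsvy fqhfn ueseh hrelv bzwci bpyfp kwyfq wgo bfw lfnj gzy rbhg
Final line count: 12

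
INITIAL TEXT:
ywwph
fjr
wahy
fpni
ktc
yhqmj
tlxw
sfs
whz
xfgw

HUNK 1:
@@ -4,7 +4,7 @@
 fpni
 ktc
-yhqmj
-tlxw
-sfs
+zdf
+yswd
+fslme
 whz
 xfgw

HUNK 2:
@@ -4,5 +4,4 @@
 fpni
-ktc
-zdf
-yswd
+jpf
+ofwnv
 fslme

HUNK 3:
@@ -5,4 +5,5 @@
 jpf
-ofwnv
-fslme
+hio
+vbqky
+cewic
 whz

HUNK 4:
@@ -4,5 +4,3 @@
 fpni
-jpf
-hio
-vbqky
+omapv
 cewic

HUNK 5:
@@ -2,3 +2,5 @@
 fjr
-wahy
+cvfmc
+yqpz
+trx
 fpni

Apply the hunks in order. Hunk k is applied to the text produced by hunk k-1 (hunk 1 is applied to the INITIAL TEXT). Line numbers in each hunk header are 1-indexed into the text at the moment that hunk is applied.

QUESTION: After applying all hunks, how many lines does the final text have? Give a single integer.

Hunk 1: at line 4 remove [yhqmj,tlxw,sfs] add [zdf,yswd,fslme] -> 10 lines: ywwph fjr wahy fpni ktc zdf yswd fslme whz xfgw
Hunk 2: at line 4 remove [ktc,zdf,yswd] add [jpf,ofwnv] -> 9 lines: ywwph fjr wahy fpni jpf ofwnv fslme whz xfgw
Hunk 3: at line 5 remove [ofwnv,fslme] add [hio,vbqky,cewic] -> 10 lines: ywwph fjr wahy fpni jpf hio vbqky cewic whz xfgw
Hunk 4: at line 4 remove [jpf,hio,vbqky] add [omapv] -> 8 lines: ywwph fjr wahy fpni omapv cewic whz xfgw
Hunk 5: at line 2 remove [wahy] add [cvfmc,yqpz,trx] -> 10 lines: ywwph fjr cvfmc yqpz trx fpni omapv cewic whz xfgw
Final line count: 10

Answer: 10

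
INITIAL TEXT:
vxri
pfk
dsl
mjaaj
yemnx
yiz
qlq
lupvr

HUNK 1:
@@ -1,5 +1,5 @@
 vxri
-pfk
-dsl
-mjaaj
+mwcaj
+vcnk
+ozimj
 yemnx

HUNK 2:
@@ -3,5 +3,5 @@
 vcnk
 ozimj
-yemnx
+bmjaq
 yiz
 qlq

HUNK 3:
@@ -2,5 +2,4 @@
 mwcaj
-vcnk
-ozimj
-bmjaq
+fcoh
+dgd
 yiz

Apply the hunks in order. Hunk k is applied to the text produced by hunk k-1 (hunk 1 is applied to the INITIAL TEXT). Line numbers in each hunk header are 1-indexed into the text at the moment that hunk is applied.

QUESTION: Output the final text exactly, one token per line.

Hunk 1: at line 1 remove [pfk,dsl,mjaaj] add [mwcaj,vcnk,ozimj] -> 8 lines: vxri mwcaj vcnk ozimj yemnx yiz qlq lupvr
Hunk 2: at line 3 remove [yemnx] add [bmjaq] -> 8 lines: vxri mwcaj vcnk ozimj bmjaq yiz qlq lupvr
Hunk 3: at line 2 remove [vcnk,ozimj,bmjaq] add [fcoh,dgd] -> 7 lines: vxri mwcaj fcoh dgd yiz qlq lupvr

Answer: vxri
mwcaj
fcoh
dgd
yiz
qlq
lupvr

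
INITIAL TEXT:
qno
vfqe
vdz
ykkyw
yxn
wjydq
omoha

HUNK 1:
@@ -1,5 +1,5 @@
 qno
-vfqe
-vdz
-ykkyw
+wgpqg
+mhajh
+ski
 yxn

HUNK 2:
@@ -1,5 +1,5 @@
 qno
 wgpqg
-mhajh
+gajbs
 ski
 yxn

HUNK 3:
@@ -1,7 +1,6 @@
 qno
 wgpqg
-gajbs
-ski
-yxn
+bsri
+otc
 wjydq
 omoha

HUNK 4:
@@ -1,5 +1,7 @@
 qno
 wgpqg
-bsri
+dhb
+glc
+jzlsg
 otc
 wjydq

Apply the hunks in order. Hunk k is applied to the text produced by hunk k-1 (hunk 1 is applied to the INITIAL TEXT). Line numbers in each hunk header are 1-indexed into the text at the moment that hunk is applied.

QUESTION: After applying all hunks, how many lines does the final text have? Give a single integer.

Answer: 8

Derivation:
Hunk 1: at line 1 remove [vfqe,vdz,ykkyw] add [wgpqg,mhajh,ski] -> 7 lines: qno wgpqg mhajh ski yxn wjydq omoha
Hunk 2: at line 1 remove [mhajh] add [gajbs] -> 7 lines: qno wgpqg gajbs ski yxn wjydq omoha
Hunk 3: at line 1 remove [gajbs,ski,yxn] add [bsri,otc] -> 6 lines: qno wgpqg bsri otc wjydq omoha
Hunk 4: at line 1 remove [bsri] add [dhb,glc,jzlsg] -> 8 lines: qno wgpqg dhb glc jzlsg otc wjydq omoha
Final line count: 8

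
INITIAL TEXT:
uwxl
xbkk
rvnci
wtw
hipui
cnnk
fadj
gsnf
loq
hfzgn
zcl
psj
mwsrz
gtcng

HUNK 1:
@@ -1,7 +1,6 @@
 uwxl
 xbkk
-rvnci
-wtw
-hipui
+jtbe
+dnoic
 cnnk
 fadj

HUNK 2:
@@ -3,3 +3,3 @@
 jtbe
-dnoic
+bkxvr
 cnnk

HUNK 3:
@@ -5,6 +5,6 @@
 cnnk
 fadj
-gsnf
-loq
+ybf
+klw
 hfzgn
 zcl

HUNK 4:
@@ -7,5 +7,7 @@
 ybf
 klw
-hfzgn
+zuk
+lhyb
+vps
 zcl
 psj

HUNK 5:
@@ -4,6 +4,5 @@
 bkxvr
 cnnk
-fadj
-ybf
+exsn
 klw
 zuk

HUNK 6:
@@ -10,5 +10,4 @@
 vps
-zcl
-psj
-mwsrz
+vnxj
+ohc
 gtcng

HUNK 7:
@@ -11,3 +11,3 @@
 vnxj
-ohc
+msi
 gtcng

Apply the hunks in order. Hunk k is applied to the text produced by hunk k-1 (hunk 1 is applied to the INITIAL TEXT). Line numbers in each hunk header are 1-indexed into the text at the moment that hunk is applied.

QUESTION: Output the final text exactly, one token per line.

Answer: uwxl
xbkk
jtbe
bkxvr
cnnk
exsn
klw
zuk
lhyb
vps
vnxj
msi
gtcng

Derivation:
Hunk 1: at line 1 remove [rvnci,wtw,hipui] add [jtbe,dnoic] -> 13 lines: uwxl xbkk jtbe dnoic cnnk fadj gsnf loq hfzgn zcl psj mwsrz gtcng
Hunk 2: at line 3 remove [dnoic] add [bkxvr] -> 13 lines: uwxl xbkk jtbe bkxvr cnnk fadj gsnf loq hfzgn zcl psj mwsrz gtcng
Hunk 3: at line 5 remove [gsnf,loq] add [ybf,klw] -> 13 lines: uwxl xbkk jtbe bkxvr cnnk fadj ybf klw hfzgn zcl psj mwsrz gtcng
Hunk 4: at line 7 remove [hfzgn] add [zuk,lhyb,vps] -> 15 lines: uwxl xbkk jtbe bkxvr cnnk fadj ybf klw zuk lhyb vps zcl psj mwsrz gtcng
Hunk 5: at line 4 remove [fadj,ybf] add [exsn] -> 14 lines: uwxl xbkk jtbe bkxvr cnnk exsn klw zuk lhyb vps zcl psj mwsrz gtcng
Hunk 6: at line 10 remove [zcl,psj,mwsrz] add [vnxj,ohc] -> 13 lines: uwxl xbkk jtbe bkxvr cnnk exsn klw zuk lhyb vps vnxj ohc gtcng
Hunk 7: at line 11 remove [ohc] add [msi] -> 13 lines: uwxl xbkk jtbe bkxvr cnnk exsn klw zuk lhyb vps vnxj msi gtcng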